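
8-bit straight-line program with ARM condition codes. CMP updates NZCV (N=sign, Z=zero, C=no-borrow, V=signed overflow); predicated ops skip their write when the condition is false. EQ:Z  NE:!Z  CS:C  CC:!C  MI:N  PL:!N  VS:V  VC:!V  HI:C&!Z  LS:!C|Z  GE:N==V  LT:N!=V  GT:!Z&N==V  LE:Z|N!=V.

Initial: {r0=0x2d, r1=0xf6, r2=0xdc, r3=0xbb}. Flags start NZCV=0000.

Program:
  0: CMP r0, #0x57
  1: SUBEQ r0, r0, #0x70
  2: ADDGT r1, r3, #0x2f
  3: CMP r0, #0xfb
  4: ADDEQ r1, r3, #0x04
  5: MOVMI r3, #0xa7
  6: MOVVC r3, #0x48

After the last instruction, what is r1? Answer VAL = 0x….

VAL = 0xf6

0: ✓ CMP  NZCV=1000
1: · SUBEQ
2: · ADDGT
3: ✓ CMP  NZCV=0000
4: · ADDEQ
5: · MOVMI
6: ✓ MOVVC  r3←0x48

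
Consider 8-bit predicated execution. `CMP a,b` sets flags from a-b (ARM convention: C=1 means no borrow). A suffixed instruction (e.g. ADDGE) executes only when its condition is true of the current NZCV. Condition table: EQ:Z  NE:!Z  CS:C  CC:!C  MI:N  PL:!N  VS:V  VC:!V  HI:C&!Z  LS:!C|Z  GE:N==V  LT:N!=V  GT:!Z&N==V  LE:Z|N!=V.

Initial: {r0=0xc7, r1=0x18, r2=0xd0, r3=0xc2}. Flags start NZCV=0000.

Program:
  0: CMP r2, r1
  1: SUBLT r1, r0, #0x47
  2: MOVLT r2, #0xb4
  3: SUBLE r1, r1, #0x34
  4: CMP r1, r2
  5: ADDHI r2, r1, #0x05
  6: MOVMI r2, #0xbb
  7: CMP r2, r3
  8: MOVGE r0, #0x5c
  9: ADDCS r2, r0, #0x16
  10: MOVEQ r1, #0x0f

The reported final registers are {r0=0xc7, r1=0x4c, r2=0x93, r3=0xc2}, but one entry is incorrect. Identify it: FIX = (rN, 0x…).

0: ✓ CMP  NZCV=1010
1: ✓ SUBLT  r1←0x80
2: ✓ MOVLT  r2←0xb4
3: ✓ SUBLE  r1←0x4c
4: ✓ CMP  NZCV=1001
5: · ADDHI
6: ✓ MOVMI  r2←0xbb
7: ✓ CMP  NZCV=1000
8: · MOVGE
9: · ADDCS
10: · MOVEQ

FIX = (r2, 0xbb)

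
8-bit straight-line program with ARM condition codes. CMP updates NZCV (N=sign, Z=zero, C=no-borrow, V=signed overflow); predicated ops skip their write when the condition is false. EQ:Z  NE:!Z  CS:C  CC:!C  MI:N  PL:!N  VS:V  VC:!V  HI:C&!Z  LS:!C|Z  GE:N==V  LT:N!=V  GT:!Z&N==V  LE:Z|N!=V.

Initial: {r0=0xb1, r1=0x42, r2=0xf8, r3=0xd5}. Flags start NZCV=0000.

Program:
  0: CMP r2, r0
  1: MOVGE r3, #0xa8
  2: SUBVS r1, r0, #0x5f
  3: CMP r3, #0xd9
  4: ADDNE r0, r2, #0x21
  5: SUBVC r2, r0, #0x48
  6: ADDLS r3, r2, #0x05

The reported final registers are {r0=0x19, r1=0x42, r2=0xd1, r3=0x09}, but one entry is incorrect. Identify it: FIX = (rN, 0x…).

FIX = (r3, 0xd6)

0: ✓ CMP  NZCV=0010
1: ✓ MOVGE  r3←0xa8
2: · SUBVS
3: ✓ CMP  NZCV=1000
4: ✓ ADDNE  r0←0x19
5: ✓ SUBVC  r2←0xd1
6: ✓ ADDLS  r3←0xd6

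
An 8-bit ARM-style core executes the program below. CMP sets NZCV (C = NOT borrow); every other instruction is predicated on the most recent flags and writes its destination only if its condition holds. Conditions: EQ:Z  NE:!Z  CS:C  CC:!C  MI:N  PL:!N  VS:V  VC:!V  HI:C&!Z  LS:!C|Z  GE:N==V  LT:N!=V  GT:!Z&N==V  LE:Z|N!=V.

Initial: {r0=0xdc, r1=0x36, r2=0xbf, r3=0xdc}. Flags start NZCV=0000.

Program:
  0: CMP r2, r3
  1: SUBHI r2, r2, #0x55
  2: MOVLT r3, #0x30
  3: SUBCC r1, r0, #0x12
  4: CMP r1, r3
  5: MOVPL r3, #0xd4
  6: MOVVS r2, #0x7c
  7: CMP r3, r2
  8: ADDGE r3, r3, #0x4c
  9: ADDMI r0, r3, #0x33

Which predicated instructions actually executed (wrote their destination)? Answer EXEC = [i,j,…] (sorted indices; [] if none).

EXEC = [2,3,8]

0: ✓ CMP  NZCV=1000
1: · SUBHI
2: ✓ MOVLT  r3←0x30
3: ✓ SUBCC  r1←0xca
4: ✓ CMP  NZCV=1010
5: · MOVPL
6: · MOVVS
7: ✓ CMP  NZCV=0000
8: ✓ ADDGE  r3←0x7c
9: · ADDMI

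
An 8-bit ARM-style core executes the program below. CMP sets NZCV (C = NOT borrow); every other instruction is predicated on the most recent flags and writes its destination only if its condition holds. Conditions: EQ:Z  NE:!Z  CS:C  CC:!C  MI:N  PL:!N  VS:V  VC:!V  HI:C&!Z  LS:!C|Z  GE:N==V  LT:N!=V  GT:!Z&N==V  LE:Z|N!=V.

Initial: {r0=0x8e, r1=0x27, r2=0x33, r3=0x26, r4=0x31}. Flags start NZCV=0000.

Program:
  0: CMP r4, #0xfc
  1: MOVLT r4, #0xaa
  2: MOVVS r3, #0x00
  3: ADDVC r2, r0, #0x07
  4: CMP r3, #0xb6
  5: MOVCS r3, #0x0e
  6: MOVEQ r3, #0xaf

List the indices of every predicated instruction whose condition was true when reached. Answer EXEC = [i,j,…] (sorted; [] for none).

0: ✓ CMP  NZCV=0000
1: · MOVLT
2: · MOVVS
3: ✓ ADDVC  r2←0x95
4: ✓ CMP  NZCV=0000
5: · MOVCS
6: · MOVEQ

EXEC = [3]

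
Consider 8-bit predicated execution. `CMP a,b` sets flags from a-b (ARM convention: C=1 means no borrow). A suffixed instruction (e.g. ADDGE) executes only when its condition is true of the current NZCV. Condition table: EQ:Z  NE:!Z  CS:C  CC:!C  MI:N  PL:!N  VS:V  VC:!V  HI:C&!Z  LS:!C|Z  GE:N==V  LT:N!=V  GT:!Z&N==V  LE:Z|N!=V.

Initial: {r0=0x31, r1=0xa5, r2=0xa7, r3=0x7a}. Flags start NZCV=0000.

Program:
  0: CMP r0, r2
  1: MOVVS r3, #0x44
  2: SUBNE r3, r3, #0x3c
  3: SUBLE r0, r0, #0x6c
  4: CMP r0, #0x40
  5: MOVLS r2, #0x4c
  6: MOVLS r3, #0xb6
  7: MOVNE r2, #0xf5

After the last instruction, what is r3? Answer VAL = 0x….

VAL = 0xb6

0: ✓ CMP  NZCV=1001
1: ✓ MOVVS  r3←0x44
2: ✓ SUBNE  r3←0x08
3: · SUBLE
4: ✓ CMP  NZCV=1000
5: ✓ MOVLS  r2←0x4c
6: ✓ MOVLS  r3←0xb6
7: ✓ MOVNE  r2←0xf5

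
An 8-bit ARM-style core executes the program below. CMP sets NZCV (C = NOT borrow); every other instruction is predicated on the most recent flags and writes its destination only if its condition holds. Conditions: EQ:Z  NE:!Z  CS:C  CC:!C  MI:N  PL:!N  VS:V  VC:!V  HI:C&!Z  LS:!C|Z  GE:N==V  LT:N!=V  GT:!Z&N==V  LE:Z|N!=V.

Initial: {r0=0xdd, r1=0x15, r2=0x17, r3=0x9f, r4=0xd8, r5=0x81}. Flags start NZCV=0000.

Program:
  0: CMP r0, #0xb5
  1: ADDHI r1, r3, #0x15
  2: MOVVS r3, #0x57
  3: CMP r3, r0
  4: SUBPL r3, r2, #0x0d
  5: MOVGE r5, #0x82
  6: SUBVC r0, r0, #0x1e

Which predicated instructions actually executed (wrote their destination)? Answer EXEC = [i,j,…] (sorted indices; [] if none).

[0] flags=0010 → (cmp)
[1] flags=0010 HI?T → r1=0xb4
[2] flags=0010 VS?F → skip
[3] flags=1000 → (cmp)
[4] flags=1000 PL?F → skip
[5] flags=1000 GE?F → skip
[6] flags=1000 VC?T → r0=0xbf

EXEC = [1,6]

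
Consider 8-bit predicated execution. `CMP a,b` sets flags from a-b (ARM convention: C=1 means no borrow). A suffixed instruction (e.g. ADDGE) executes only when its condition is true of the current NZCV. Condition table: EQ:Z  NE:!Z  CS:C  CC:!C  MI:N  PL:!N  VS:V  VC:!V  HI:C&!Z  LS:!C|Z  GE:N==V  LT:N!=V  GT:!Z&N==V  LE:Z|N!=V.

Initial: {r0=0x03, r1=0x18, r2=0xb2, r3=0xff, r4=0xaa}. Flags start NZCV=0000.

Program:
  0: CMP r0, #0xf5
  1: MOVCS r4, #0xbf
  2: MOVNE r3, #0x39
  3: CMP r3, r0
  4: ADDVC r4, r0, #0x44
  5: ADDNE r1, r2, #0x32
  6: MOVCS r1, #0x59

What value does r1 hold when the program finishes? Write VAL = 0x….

[0] flags=0000 → (cmp)
[1] flags=0000 CS?F → skip
[2] flags=0000 NE?T → r3=0x39
[3] flags=0010 → (cmp)
[4] flags=0010 VC?T → r4=0x47
[5] flags=0010 NE?T → r1=0xe4
[6] flags=0010 CS?T → r1=0x59

VAL = 0x59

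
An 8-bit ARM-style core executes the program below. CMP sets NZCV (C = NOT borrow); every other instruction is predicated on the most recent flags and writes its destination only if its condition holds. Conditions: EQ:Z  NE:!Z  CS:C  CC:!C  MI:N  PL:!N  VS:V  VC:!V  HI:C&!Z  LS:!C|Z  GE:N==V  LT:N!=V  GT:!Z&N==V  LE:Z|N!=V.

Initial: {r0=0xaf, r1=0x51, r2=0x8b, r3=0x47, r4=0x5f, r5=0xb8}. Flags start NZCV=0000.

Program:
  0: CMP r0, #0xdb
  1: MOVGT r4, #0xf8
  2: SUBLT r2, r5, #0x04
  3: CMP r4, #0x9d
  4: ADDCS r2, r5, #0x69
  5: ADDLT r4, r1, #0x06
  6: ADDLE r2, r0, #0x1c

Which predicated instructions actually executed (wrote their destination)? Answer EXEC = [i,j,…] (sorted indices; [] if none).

[0] flags=1000 → (cmp)
[1] flags=1000 GT?F → skip
[2] flags=1000 LT?T → r2=0xb4
[3] flags=1001 → (cmp)
[4] flags=1001 CS?F → skip
[5] flags=1001 LT?F → skip
[6] flags=1001 LE?F → skip

EXEC = [2]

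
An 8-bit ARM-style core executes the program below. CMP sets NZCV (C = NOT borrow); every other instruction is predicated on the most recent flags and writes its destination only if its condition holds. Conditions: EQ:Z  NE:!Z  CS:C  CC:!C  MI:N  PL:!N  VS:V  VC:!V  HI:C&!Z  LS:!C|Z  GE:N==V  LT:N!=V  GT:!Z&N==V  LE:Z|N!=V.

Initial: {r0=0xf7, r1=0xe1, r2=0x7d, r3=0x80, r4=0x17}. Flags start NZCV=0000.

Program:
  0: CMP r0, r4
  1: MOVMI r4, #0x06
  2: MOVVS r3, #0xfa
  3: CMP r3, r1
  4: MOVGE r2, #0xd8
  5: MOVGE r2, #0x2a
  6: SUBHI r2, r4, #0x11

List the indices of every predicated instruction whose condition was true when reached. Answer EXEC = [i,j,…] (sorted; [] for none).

[0] flags=1010 → (cmp)
[1] flags=1010 MI?T → r4=0x06
[2] flags=1010 VS?F → skip
[3] flags=1000 → (cmp)
[4] flags=1000 GE?F → skip
[5] flags=1000 GE?F → skip
[6] flags=1000 HI?F → skip

EXEC = [1]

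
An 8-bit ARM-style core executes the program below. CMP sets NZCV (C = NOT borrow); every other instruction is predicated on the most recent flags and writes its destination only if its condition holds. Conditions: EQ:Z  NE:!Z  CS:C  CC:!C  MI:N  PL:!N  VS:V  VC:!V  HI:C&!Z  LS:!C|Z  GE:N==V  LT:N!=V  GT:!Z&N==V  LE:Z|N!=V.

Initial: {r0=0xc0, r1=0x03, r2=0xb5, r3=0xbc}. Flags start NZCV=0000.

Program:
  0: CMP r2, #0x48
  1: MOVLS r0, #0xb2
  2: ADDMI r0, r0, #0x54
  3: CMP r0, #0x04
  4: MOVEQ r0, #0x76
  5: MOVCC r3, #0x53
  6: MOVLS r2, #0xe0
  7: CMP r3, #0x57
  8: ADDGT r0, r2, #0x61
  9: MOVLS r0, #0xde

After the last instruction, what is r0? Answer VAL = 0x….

VAL = 0xc0

[0] flags=0011 → (cmp)
[1] flags=0011 LS?F → skip
[2] flags=0011 MI?F → skip
[3] flags=1010 → (cmp)
[4] flags=1010 EQ?F → skip
[5] flags=1010 CC?F → skip
[6] flags=1010 LS?F → skip
[7] flags=0011 → (cmp)
[8] flags=0011 GT?F → skip
[9] flags=0011 LS?F → skip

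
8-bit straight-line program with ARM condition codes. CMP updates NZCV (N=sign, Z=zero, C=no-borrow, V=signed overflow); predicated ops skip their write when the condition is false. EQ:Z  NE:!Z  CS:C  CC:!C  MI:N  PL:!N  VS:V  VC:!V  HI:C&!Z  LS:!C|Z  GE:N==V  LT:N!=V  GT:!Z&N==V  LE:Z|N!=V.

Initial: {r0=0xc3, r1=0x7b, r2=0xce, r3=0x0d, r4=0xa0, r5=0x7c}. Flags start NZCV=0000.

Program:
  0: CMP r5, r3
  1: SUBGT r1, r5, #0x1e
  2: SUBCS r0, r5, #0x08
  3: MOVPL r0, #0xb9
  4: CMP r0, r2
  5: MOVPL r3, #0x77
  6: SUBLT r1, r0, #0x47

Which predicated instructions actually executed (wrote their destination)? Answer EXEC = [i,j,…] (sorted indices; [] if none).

EXEC = [1,2,3,6]

0: ✓ CMP  NZCV=0010
1: ✓ SUBGT  r1←0x5e
2: ✓ SUBCS  r0←0x74
3: ✓ MOVPL  r0←0xb9
4: ✓ CMP  NZCV=1000
5: · MOVPL
6: ✓ SUBLT  r1←0x72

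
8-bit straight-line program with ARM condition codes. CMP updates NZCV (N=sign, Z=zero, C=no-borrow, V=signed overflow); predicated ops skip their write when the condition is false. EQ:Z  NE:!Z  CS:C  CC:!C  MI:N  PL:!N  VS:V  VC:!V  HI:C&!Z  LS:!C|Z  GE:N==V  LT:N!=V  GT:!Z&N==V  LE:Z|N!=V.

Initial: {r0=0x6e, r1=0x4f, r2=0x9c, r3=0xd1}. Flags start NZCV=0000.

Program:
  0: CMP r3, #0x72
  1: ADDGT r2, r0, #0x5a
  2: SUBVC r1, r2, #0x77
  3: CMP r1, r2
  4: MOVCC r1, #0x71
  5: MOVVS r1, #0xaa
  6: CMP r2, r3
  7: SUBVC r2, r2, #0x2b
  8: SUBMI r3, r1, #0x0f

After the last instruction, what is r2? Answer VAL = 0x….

VAL = 0x71

0: ✓ CMP  NZCV=0011
1: · ADDGT
2: · SUBVC
3: ✓ CMP  NZCV=1001
4: ✓ MOVCC  r1←0x71
5: ✓ MOVVS  r1←0xaa
6: ✓ CMP  NZCV=1000
7: ✓ SUBVC  r2←0x71
8: ✓ SUBMI  r3←0x9b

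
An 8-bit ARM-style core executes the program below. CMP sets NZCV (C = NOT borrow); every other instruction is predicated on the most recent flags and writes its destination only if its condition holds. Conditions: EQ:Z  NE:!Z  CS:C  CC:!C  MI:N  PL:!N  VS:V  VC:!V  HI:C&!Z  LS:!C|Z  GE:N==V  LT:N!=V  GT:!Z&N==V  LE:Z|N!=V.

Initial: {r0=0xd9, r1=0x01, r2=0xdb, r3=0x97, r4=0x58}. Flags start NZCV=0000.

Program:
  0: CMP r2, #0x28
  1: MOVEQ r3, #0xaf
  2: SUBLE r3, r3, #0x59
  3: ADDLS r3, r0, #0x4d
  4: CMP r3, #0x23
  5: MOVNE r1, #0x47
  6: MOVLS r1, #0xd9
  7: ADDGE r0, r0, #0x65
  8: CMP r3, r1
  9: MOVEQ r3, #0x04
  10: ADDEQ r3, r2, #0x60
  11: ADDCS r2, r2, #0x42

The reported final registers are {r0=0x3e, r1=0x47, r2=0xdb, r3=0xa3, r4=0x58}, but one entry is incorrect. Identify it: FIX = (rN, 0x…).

0: ✓ CMP  NZCV=1010
1: · MOVEQ
2: ✓ SUBLE  r3←0x3e
3: · ADDLS
4: ✓ CMP  NZCV=0010
5: ✓ MOVNE  r1←0x47
6: · MOVLS
7: ✓ ADDGE  r0←0x3e
8: ✓ CMP  NZCV=1000
9: · MOVEQ
10: · ADDEQ
11: · ADDCS

FIX = (r3, 0x3e)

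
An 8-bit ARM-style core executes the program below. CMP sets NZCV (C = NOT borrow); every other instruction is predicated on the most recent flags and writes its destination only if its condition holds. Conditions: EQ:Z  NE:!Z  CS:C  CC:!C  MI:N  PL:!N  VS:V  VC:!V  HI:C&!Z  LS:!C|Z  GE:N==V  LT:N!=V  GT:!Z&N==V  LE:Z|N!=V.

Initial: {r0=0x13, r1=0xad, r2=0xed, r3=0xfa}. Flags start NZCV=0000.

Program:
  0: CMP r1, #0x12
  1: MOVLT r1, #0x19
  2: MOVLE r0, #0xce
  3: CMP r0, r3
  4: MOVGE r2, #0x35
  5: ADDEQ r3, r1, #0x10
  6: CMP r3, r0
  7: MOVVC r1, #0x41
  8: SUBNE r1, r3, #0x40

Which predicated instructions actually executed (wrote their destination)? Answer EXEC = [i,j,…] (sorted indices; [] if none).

EXEC = [1,2,7,8]

0: ✓ CMP  NZCV=1010
1: ✓ MOVLT  r1←0x19
2: ✓ MOVLE  r0←0xce
3: ✓ CMP  NZCV=1000
4: · MOVGE
5: · ADDEQ
6: ✓ CMP  NZCV=0010
7: ✓ MOVVC  r1←0x41
8: ✓ SUBNE  r1←0xba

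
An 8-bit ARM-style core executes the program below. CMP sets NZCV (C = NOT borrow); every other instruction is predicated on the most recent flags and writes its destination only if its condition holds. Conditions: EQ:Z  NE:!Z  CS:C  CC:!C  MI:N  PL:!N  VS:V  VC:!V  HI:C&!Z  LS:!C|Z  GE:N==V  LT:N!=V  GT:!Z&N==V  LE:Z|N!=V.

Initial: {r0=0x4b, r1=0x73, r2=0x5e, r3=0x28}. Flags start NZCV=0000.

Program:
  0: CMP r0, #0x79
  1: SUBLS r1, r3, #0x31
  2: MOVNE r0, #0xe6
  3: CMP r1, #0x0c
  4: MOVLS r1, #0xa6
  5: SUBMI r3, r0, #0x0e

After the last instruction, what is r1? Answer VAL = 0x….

0: ✓ CMP  NZCV=1000
1: ✓ SUBLS  r1←0xf7
2: ✓ MOVNE  r0←0xe6
3: ✓ CMP  NZCV=1010
4: · MOVLS
5: ✓ SUBMI  r3←0xd8

VAL = 0xf7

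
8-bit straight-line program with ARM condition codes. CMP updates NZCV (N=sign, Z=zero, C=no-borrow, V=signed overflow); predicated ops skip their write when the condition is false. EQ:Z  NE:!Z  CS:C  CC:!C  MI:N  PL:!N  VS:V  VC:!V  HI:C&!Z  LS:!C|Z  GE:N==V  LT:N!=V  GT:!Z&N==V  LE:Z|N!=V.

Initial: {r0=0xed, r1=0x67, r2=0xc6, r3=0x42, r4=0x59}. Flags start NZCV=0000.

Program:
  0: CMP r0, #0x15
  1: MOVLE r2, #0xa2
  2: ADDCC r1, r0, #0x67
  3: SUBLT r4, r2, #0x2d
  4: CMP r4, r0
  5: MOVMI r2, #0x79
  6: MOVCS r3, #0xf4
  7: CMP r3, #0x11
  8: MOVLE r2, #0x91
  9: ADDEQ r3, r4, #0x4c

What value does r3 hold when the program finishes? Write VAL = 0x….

VAL = 0x42

[0] flags=1010 → (cmp)
[1] flags=1010 LE?T → r2=0xa2
[2] flags=1010 CC?F → skip
[3] flags=1010 LT?T → r4=0x75
[4] flags=1001 → (cmp)
[5] flags=1001 MI?T → r2=0x79
[6] flags=1001 CS?F → skip
[7] flags=0010 → (cmp)
[8] flags=0010 LE?F → skip
[9] flags=0010 EQ?F → skip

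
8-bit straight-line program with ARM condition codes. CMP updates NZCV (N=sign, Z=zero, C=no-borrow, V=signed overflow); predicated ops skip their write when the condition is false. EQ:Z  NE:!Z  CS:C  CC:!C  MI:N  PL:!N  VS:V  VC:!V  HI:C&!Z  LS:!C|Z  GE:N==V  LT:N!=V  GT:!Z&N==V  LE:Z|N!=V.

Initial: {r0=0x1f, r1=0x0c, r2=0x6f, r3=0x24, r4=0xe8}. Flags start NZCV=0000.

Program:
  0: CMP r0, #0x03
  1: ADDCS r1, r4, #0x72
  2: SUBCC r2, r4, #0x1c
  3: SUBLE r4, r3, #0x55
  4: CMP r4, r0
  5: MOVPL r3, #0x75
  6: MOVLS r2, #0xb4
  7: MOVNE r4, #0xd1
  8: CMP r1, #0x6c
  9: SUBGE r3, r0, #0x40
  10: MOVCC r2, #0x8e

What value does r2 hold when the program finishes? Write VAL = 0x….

VAL = 0x8e

0: ✓ CMP  NZCV=0010
1: ✓ ADDCS  r1←0x5a
2: · SUBCC
3: · SUBLE
4: ✓ CMP  NZCV=1010
5: · MOVPL
6: · MOVLS
7: ✓ MOVNE  r4←0xd1
8: ✓ CMP  NZCV=1000
9: · SUBGE
10: ✓ MOVCC  r2←0x8e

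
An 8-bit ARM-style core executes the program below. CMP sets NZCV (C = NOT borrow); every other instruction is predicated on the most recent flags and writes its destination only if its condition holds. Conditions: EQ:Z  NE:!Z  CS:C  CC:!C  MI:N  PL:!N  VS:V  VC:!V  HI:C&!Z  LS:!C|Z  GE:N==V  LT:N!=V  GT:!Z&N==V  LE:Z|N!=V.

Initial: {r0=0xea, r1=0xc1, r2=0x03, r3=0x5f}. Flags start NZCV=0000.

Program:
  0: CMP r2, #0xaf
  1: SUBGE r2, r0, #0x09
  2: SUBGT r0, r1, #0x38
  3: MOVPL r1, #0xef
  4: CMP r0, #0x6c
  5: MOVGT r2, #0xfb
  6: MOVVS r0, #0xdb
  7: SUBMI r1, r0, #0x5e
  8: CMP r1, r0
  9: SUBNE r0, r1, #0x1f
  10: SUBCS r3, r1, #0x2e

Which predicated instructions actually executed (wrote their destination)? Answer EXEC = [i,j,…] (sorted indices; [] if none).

[0] flags=0000 → (cmp)
[1] flags=0000 GE?T → r2=0xe1
[2] flags=0000 GT?T → r0=0x89
[3] flags=0000 PL?T → r1=0xef
[4] flags=0011 → (cmp)
[5] flags=0011 GT?F → skip
[6] flags=0011 VS?T → r0=0xdb
[7] flags=0011 MI?F → skip
[8] flags=0010 → (cmp)
[9] flags=0010 NE?T → r0=0xd0
[10] flags=0010 CS?T → r3=0xc1

EXEC = [1,2,3,6,9,10]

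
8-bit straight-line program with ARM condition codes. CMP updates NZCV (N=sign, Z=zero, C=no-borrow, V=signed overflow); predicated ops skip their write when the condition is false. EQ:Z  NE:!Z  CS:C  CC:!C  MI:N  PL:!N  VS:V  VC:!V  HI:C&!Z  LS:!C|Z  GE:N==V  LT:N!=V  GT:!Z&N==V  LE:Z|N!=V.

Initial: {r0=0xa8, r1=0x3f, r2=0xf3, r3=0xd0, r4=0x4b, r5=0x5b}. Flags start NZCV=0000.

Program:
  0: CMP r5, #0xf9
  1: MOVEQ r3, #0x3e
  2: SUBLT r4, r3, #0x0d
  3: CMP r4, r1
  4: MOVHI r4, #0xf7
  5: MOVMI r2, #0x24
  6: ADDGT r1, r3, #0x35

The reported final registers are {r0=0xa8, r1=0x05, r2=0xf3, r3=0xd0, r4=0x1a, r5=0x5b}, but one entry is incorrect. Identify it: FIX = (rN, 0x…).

[0] flags=0000 → (cmp)
[1] flags=0000 EQ?F → skip
[2] flags=0000 LT?F → skip
[3] flags=0010 → (cmp)
[4] flags=0010 HI?T → r4=0xf7
[5] flags=0010 MI?F → skip
[6] flags=0010 GT?T → r1=0x05

FIX = (r4, 0xf7)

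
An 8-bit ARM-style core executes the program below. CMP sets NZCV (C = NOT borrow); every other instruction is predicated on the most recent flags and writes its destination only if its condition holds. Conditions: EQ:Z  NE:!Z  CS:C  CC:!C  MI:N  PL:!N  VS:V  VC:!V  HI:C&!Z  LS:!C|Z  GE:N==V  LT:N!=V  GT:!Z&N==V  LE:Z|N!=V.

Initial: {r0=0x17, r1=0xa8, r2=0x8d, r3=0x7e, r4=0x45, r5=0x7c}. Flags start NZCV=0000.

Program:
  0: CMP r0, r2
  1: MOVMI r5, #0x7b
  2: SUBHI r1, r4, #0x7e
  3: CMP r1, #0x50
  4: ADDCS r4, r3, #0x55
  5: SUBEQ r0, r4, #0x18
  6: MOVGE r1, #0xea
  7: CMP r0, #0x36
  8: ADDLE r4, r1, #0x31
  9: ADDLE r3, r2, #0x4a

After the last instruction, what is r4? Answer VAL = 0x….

0: ✓ CMP  NZCV=1001
1: ✓ MOVMI  r5←0x7b
2: · SUBHI
3: ✓ CMP  NZCV=0011
4: ✓ ADDCS  r4←0xd3
5: · SUBEQ
6: · MOVGE
7: ✓ CMP  NZCV=1000
8: ✓ ADDLE  r4←0xd9
9: ✓ ADDLE  r3←0xd7

VAL = 0xd9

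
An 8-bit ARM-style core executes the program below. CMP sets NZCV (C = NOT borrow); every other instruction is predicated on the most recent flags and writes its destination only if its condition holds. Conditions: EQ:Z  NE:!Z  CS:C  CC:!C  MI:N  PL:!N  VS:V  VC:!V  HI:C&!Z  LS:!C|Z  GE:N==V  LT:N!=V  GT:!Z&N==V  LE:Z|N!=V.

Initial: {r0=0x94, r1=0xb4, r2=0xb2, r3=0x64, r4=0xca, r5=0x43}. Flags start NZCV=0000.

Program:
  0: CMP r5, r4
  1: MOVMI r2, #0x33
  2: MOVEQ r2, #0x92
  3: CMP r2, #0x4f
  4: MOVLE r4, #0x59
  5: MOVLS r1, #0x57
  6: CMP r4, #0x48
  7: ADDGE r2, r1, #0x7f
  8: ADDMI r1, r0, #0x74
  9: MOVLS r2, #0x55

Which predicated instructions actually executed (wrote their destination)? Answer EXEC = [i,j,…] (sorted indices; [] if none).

EXEC = [4,7]

0: ✓ CMP  NZCV=0000
1: · MOVMI
2: · MOVEQ
3: ✓ CMP  NZCV=0011
4: ✓ MOVLE  r4←0x59
5: · MOVLS
6: ✓ CMP  NZCV=0010
7: ✓ ADDGE  r2←0x33
8: · ADDMI
9: · MOVLS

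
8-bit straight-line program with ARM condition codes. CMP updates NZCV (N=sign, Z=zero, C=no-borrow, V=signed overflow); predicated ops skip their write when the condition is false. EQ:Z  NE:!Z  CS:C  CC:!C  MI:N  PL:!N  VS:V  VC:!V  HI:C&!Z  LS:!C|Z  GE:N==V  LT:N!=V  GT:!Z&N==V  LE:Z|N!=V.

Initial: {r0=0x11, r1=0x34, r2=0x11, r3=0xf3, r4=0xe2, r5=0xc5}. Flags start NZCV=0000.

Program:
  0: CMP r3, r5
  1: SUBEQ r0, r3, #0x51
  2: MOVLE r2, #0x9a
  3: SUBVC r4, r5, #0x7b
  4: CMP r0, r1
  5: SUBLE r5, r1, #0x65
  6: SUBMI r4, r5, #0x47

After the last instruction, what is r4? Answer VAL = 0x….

0: ✓ CMP  NZCV=0010
1: · SUBEQ
2: · MOVLE
3: ✓ SUBVC  r4←0x4a
4: ✓ CMP  NZCV=1000
5: ✓ SUBLE  r5←0xcf
6: ✓ SUBMI  r4←0x88

VAL = 0x88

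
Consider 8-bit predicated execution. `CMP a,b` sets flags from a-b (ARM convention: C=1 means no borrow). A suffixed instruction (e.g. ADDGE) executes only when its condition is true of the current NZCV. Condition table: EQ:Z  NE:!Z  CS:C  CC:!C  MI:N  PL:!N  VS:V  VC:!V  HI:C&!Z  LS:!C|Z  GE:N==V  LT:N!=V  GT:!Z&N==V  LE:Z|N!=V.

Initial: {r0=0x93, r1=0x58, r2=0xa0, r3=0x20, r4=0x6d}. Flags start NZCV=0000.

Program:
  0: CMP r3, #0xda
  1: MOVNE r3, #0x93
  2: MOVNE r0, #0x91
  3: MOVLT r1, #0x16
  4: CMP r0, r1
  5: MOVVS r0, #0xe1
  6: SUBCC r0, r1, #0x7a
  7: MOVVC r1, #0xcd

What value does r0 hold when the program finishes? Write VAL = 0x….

VAL = 0xe1

[0] flags=0000 → (cmp)
[1] flags=0000 NE?T → r3=0x93
[2] flags=0000 NE?T → r0=0x91
[3] flags=0000 LT?F → skip
[4] flags=0011 → (cmp)
[5] flags=0011 VS?T → r0=0xe1
[6] flags=0011 CC?F → skip
[7] flags=0011 VC?F → skip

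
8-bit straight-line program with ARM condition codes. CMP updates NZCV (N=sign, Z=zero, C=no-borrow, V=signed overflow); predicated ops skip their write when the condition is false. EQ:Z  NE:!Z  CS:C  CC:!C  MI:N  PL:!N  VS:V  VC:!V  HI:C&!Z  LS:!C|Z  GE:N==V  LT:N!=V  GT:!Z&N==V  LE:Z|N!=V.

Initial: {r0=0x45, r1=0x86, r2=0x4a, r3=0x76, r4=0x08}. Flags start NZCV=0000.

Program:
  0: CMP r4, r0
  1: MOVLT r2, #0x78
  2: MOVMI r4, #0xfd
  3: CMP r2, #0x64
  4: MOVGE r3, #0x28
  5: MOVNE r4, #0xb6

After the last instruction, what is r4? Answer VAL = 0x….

VAL = 0xb6

0: ✓ CMP  NZCV=1000
1: ✓ MOVLT  r2←0x78
2: ✓ MOVMI  r4←0xfd
3: ✓ CMP  NZCV=0010
4: ✓ MOVGE  r3←0x28
5: ✓ MOVNE  r4←0xb6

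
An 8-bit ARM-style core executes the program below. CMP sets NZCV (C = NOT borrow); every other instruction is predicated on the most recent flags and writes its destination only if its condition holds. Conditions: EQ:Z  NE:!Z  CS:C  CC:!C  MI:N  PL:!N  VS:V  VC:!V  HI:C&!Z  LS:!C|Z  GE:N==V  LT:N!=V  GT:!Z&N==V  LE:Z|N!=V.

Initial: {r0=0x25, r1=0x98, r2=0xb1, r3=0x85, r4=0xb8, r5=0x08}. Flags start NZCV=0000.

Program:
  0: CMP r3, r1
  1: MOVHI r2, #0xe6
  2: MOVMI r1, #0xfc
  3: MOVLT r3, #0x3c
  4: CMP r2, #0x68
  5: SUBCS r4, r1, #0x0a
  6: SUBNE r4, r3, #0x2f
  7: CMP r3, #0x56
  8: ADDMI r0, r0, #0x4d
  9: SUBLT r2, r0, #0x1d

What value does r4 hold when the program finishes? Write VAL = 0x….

[0] flags=1000 → (cmp)
[1] flags=1000 HI?F → skip
[2] flags=1000 MI?T → r1=0xfc
[3] flags=1000 LT?T → r3=0x3c
[4] flags=0011 → (cmp)
[5] flags=0011 CS?T → r4=0xf2
[6] flags=0011 NE?T → r4=0x0d
[7] flags=1000 → (cmp)
[8] flags=1000 MI?T → r0=0x72
[9] flags=1000 LT?T → r2=0x55

VAL = 0x0d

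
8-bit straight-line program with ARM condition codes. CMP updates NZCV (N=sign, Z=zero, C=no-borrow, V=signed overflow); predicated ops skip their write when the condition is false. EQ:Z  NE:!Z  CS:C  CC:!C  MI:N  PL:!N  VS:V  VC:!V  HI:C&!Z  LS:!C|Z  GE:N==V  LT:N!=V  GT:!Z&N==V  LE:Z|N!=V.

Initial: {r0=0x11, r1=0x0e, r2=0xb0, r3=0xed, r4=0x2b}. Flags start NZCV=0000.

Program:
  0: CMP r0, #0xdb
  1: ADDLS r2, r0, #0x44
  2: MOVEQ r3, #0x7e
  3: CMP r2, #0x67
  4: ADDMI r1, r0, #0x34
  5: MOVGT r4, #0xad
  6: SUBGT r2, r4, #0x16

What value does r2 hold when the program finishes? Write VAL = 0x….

VAL = 0x55

[0] flags=0000 → (cmp)
[1] flags=0000 LS?T → r2=0x55
[2] flags=0000 EQ?F → skip
[3] flags=1000 → (cmp)
[4] flags=1000 MI?T → r1=0x45
[5] flags=1000 GT?F → skip
[6] flags=1000 GT?F → skip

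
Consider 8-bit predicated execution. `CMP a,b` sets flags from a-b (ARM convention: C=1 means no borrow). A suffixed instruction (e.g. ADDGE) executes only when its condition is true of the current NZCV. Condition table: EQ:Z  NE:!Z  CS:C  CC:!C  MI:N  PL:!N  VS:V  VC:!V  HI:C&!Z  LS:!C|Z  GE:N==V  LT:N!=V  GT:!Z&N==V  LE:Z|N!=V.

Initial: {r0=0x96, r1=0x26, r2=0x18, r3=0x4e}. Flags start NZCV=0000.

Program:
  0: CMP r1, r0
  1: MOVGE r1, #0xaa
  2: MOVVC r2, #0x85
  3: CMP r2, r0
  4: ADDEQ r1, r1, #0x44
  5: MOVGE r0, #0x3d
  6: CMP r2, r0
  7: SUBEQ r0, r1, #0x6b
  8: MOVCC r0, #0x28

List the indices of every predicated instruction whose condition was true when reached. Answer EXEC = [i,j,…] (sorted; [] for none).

EXEC = [1,5,8]

[0] flags=1001 → (cmp)
[1] flags=1001 GE?T → r1=0xaa
[2] flags=1001 VC?F → skip
[3] flags=1001 → (cmp)
[4] flags=1001 EQ?F → skip
[5] flags=1001 GE?T → r0=0x3d
[6] flags=1000 → (cmp)
[7] flags=1000 EQ?F → skip
[8] flags=1000 CC?T → r0=0x28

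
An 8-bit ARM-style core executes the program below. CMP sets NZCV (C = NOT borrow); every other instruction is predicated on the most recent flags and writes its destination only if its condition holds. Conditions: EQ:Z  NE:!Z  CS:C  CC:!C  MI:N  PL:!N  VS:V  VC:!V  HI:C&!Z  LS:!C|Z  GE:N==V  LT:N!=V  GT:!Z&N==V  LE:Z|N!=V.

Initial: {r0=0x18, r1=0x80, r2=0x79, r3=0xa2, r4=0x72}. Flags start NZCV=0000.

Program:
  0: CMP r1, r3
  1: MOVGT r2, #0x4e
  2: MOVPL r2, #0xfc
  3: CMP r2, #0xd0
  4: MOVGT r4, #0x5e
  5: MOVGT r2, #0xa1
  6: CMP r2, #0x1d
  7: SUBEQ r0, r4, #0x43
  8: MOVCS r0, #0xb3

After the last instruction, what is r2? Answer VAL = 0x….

0: ✓ CMP  NZCV=1000
1: · MOVGT
2: · MOVPL
3: ✓ CMP  NZCV=1001
4: ✓ MOVGT  r4←0x5e
5: ✓ MOVGT  r2←0xa1
6: ✓ CMP  NZCV=1010
7: · SUBEQ
8: ✓ MOVCS  r0←0xb3

VAL = 0xa1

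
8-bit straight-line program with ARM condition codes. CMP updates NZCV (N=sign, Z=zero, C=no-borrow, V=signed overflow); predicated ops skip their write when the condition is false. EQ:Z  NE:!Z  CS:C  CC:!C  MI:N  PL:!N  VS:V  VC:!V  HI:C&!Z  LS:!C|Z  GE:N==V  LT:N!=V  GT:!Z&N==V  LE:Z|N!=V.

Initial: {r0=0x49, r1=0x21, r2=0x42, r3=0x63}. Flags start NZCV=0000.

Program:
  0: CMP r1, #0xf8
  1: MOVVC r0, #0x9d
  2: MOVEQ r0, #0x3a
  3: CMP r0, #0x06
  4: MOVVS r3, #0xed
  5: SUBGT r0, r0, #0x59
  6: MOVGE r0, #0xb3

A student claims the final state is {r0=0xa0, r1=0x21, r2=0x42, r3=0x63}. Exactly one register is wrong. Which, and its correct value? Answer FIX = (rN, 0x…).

FIX = (r0, 0x9d)

[0] flags=0000 → (cmp)
[1] flags=0000 VC?T → r0=0x9d
[2] flags=0000 EQ?F → skip
[3] flags=1010 → (cmp)
[4] flags=1010 VS?F → skip
[5] flags=1010 GT?F → skip
[6] flags=1010 GE?F → skip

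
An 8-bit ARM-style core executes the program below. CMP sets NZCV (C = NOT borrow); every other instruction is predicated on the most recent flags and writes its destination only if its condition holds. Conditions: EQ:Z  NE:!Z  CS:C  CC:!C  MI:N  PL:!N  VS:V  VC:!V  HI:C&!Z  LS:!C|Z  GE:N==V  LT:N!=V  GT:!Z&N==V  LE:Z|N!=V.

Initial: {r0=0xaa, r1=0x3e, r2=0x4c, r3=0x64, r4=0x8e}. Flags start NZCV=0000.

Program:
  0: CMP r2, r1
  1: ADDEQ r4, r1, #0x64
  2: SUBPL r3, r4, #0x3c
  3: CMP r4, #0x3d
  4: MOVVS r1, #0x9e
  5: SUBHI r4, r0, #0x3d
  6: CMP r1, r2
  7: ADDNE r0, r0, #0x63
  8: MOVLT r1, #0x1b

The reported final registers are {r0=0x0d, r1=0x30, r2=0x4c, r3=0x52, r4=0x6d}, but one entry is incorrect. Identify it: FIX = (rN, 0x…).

[0] flags=0010 → (cmp)
[1] flags=0010 EQ?F → skip
[2] flags=0010 PL?T → r3=0x52
[3] flags=0011 → (cmp)
[4] flags=0011 VS?T → r1=0x9e
[5] flags=0011 HI?T → r4=0x6d
[6] flags=0011 → (cmp)
[7] flags=0011 NE?T → r0=0x0d
[8] flags=0011 LT?T → r1=0x1b

FIX = (r1, 0x1b)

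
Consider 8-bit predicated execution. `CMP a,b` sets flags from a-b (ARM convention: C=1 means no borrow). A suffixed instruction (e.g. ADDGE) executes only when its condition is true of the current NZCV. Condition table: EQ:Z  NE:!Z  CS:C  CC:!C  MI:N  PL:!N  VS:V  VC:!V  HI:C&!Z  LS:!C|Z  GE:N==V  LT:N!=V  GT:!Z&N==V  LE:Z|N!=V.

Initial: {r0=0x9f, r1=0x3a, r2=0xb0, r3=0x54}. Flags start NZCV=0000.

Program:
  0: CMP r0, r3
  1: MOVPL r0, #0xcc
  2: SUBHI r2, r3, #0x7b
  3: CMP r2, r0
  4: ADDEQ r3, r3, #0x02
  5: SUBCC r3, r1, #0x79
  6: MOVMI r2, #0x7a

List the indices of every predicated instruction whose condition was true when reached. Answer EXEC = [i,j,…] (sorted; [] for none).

EXEC = [1,2]

[0] flags=0011 → (cmp)
[1] flags=0011 PL?T → r0=0xcc
[2] flags=0011 HI?T → r2=0xd9
[3] flags=0010 → (cmp)
[4] flags=0010 EQ?F → skip
[5] flags=0010 CC?F → skip
[6] flags=0010 MI?F → skip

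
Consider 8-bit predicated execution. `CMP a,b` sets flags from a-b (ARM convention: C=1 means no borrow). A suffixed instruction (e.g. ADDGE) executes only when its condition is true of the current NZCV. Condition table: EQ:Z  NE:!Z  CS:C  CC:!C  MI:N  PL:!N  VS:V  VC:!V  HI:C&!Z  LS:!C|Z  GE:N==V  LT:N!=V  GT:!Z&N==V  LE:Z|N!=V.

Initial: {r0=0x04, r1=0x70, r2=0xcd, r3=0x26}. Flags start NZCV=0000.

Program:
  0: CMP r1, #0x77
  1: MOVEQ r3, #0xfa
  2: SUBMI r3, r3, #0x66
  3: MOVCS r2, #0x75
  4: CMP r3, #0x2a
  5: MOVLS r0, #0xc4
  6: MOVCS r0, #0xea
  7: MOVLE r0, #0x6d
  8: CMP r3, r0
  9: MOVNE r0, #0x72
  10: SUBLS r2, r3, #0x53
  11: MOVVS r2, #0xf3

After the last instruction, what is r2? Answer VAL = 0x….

VAL = 0xf3

0: ✓ CMP  NZCV=1000
1: · MOVEQ
2: ✓ SUBMI  r3←0xc0
3: · MOVCS
4: ✓ CMP  NZCV=1010
5: · MOVLS
6: ✓ MOVCS  r0←0xea
7: ✓ MOVLE  r0←0x6d
8: ✓ CMP  NZCV=0011
9: ✓ MOVNE  r0←0x72
10: · SUBLS
11: ✓ MOVVS  r2←0xf3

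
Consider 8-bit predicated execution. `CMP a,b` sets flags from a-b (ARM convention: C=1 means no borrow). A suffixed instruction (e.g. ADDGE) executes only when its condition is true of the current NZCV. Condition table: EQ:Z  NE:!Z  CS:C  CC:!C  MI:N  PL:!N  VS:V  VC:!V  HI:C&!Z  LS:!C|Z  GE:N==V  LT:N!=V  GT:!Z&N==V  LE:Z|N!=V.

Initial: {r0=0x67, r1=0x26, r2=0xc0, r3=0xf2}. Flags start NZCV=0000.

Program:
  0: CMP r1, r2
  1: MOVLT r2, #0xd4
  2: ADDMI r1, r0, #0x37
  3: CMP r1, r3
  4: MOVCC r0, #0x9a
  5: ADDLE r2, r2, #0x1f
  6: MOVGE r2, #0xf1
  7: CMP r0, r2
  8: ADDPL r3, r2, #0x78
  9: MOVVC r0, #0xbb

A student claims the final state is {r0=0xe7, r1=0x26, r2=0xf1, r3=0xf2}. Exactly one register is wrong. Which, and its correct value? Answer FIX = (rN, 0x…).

FIX = (r0, 0xbb)

[0] flags=0000 → (cmp)
[1] flags=0000 LT?F → skip
[2] flags=0000 MI?F → skip
[3] flags=0000 → (cmp)
[4] flags=0000 CC?T → r0=0x9a
[5] flags=0000 LE?F → skip
[6] flags=0000 GE?T → r2=0xf1
[7] flags=1000 → (cmp)
[8] flags=1000 PL?F → skip
[9] flags=1000 VC?T → r0=0xbb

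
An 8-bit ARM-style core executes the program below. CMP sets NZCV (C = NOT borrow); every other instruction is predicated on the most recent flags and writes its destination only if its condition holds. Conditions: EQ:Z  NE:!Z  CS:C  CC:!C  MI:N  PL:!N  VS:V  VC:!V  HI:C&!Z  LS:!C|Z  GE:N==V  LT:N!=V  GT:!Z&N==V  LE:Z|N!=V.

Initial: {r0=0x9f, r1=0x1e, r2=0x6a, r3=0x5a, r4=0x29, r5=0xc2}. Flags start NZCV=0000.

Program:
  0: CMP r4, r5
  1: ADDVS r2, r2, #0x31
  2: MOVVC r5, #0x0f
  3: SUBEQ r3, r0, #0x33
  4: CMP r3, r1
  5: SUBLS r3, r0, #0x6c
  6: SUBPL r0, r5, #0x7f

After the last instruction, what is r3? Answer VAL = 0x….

0: ✓ CMP  NZCV=0000
1: · ADDVS
2: ✓ MOVVC  r5←0x0f
3: · SUBEQ
4: ✓ CMP  NZCV=0010
5: · SUBLS
6: ✓ SUBPL  r0←0x90

VAL = 0x5a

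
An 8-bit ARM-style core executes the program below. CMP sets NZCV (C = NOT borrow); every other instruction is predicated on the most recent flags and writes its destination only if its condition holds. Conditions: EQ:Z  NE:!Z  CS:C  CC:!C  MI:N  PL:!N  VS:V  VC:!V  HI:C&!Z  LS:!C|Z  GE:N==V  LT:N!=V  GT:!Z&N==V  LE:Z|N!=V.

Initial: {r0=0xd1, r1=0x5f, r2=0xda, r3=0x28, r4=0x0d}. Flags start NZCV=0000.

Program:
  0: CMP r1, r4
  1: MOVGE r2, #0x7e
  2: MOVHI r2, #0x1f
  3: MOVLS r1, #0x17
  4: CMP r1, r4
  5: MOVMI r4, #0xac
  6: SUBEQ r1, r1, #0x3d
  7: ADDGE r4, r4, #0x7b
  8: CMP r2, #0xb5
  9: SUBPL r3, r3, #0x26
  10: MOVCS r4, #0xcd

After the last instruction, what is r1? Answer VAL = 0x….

0: ✓ CMP  NZCV=0010
1: ✓ MOVGE  r2←0x7e
2: ✓ MOVHI  r2←0x1f
3: · MOVLS
4: ✓ CMP  NZCV=0010
5: · MOVMI
6: · SUBEQ
7: ✓ ADDGE  r4←0x88
8: ✓ CMP  NZCV=0000
9: ✓ SUBPL  r3←0x02
10: · MOVCS

VAL = 0x5f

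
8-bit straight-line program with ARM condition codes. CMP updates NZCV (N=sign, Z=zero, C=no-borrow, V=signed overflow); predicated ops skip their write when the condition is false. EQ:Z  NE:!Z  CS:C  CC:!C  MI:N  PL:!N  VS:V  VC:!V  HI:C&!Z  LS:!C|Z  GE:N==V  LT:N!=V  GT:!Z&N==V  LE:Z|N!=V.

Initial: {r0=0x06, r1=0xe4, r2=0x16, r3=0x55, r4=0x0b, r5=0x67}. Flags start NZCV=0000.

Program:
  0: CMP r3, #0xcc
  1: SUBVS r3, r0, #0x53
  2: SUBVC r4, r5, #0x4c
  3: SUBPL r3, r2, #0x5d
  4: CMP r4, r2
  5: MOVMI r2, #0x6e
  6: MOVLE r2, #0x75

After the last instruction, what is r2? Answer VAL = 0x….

VAL = 0x75

0: ✓ CMP  NZCV=1001
1: ✓ SUBVS  r3←0xb3
2: · SUBVC
3: · SUBPL
4: ✓ CMP  NZCV=1000
5: ✓ MOVMI  r2←0x6e
6: ✓ MOVLE  r2←0x75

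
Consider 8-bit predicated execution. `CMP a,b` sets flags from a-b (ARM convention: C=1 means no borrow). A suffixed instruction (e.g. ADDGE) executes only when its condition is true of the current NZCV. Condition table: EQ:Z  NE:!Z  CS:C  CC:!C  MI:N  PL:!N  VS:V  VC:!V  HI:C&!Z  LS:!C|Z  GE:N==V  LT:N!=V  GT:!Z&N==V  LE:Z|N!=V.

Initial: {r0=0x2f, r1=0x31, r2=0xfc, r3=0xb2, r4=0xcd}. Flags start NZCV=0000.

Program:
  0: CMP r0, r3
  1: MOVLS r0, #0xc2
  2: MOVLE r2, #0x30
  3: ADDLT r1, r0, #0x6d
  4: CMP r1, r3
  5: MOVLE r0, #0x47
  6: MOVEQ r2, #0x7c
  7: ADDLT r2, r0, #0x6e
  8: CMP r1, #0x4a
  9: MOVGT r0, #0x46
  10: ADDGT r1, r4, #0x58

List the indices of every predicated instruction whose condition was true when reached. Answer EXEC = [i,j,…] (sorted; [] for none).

EXEC = [1]

0: ✓ CMP  NZCV=0000
1: ✓ MOVLS  r0←0xc2
2: · MOVLE
3: · ADDLT
4: ✓ CMP  NZCV=0000
5: · MOVLE
6: · MOVEQ
7: · ADDLT
8: ✓ CMP  NZCV=1000
9: · MOVGT
10: · ADDGT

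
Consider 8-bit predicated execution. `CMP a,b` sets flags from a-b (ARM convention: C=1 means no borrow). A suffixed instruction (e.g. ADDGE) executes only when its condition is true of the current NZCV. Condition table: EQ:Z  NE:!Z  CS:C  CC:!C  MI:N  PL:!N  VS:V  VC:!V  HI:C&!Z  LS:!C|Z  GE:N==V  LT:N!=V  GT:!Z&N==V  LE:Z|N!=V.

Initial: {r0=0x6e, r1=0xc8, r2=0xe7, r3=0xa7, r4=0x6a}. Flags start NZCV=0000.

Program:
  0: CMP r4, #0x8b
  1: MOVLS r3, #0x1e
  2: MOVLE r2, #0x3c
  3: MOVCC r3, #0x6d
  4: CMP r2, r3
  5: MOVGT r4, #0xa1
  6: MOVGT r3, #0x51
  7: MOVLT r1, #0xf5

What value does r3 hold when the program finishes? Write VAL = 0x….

VAL = 0x6d

0: ✓ CMP  NZCV=1001
1: ✓ MOVLS  r3←0x1e
2: · MOVLE
3: ✓ MOVCC  r3←0x6d
4: ✓ CMP  NZCV=0011
5: · MOVGT
6: · MOVGT
7: ✓ MOVLT  r1←0xf5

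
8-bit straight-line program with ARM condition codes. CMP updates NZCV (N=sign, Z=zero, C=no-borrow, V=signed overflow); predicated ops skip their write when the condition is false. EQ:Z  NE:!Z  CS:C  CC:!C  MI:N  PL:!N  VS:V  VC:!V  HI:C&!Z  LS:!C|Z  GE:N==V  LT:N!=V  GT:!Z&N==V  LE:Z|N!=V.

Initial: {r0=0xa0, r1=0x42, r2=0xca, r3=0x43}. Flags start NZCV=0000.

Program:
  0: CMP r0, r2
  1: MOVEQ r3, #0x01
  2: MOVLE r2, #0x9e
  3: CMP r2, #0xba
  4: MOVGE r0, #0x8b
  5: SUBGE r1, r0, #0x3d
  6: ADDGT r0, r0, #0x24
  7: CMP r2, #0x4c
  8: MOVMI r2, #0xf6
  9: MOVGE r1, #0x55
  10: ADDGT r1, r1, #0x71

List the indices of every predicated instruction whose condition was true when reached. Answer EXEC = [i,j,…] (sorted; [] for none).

[0] flags=1000 → (cmp)
[1] flags=1000 EQ?F → skip
[2] flags=1000 LE?T → r2=0x9e
[3] flags=1000 → (cmp)
[4] flags=1000 GE?F → skip
[5] flags=1000 GE?F → skip
[6] flags=1000 GT?F → skip
[7] flags=0011 → (cmp)
[8] flags=0011 MI?F → skip
[9] flags=0011 GE?F → skip
[10] flags=0011 GT?F → skip

EXEC = [2]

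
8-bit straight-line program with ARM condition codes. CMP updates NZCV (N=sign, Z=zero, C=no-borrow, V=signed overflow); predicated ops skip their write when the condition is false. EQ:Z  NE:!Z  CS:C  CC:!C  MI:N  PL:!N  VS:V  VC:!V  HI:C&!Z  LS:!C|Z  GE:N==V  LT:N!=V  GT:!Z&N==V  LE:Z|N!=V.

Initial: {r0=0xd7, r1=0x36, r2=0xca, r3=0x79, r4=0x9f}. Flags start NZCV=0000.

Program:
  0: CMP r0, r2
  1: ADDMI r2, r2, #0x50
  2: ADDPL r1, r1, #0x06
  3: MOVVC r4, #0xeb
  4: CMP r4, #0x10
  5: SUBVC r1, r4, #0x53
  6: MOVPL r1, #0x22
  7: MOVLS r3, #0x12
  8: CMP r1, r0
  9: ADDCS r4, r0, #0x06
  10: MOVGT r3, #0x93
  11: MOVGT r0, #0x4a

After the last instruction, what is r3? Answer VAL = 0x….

VAL = 0x79

[0] flags=0010 → (cmp)
[1] flags=0010 MI?F → skip
[2] flags=0010 PL?T → r1=0x3c
[3] flags=0010 VC?T → r4=0xeb
[4] flags=1010 → (cmp)
[5] flags=1010 VC?T → r1=0x98
[6] flags=1010 PL?F → skip
[7] flags=1010 LS?F → skip
[8] flags=1000 → (cmp)
[9] flags=1000 CS?F → skip
[10] flags=1000 GT?F → skip
[11] flags=1000 GT?F → skip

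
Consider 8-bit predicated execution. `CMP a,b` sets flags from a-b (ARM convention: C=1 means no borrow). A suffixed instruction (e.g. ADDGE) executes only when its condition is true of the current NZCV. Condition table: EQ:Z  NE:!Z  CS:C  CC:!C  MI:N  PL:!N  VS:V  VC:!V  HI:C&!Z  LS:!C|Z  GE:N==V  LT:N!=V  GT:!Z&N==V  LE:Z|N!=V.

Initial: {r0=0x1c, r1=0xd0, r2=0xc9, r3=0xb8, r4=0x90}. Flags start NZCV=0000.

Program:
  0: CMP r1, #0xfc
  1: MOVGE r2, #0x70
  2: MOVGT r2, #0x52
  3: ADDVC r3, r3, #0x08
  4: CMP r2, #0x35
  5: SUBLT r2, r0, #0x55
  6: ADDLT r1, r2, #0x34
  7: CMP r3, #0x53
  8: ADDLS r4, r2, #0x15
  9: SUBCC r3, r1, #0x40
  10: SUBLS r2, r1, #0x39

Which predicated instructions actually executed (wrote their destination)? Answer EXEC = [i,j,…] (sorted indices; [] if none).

EXEC = [3,5,6]

0: ✓ CMP  NZCV=1000
1: · MOVGE
2: · MOVGT
3: ✓ ADDVC  r3←0xc0
4: ✓ CMP  NZCV=1010
5: ✓ SUBLT  r2←0xc7
6: ✓ ADDLT  r1←0xfb
7: ✓ CMP  NZCV=0011
8: · ADDLS
9: · SUBCC
10: · SUBLS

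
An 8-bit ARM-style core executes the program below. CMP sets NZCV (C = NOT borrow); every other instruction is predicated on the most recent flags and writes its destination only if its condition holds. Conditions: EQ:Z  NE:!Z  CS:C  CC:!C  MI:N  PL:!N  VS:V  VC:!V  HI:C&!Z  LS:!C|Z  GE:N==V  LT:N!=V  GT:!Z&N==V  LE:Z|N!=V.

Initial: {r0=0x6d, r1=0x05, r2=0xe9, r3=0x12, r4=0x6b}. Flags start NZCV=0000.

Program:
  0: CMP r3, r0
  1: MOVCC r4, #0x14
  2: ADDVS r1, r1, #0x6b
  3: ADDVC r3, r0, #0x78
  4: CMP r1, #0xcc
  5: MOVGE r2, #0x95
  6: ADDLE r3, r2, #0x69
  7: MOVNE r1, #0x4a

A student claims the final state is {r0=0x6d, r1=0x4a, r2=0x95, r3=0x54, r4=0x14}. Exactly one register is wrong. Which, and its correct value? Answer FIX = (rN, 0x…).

FIX = (r3, 0xe5)

0: ✓ CMP  NZCV=1000
1: ✓ MOVCC  r4←0x14
2: · ADDVS
3: ✓ ADDVC  r3←0xe5
4: ✓ CMP  NZCV=0000
5: ✓ MOVGE  r2←0x95
6: · ADDLE
7: ✓ MOVNE  r1←0x4a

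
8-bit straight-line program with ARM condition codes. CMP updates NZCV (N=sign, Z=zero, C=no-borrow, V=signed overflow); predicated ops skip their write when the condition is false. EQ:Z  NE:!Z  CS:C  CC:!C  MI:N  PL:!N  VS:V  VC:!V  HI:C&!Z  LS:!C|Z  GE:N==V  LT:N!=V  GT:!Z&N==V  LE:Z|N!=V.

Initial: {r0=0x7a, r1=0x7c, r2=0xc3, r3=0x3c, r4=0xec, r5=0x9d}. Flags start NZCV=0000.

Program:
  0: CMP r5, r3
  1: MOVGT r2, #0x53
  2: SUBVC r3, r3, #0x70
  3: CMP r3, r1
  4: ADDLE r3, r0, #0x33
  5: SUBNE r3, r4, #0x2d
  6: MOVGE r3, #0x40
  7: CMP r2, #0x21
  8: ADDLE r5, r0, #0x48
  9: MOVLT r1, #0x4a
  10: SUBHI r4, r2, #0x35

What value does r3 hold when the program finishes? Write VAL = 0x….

0: ✓ CMP  NZCV=0011
1: · MOVGT
2: · SUBVC
3: ✓ CMP  NZCV=1000
4: ✓ ADDLE  r3←0xad
5: ✓ SUBNE  r3←0xbf
6: · MOVGE
7: ✓ CMP  NZCV=1010
8: ✓ ADDLE  r5←0xc2
9: ✓ MOVLT  r1←0x4a
10: ✓ SUBHI  r4←0x8e

VAL = 0xbf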